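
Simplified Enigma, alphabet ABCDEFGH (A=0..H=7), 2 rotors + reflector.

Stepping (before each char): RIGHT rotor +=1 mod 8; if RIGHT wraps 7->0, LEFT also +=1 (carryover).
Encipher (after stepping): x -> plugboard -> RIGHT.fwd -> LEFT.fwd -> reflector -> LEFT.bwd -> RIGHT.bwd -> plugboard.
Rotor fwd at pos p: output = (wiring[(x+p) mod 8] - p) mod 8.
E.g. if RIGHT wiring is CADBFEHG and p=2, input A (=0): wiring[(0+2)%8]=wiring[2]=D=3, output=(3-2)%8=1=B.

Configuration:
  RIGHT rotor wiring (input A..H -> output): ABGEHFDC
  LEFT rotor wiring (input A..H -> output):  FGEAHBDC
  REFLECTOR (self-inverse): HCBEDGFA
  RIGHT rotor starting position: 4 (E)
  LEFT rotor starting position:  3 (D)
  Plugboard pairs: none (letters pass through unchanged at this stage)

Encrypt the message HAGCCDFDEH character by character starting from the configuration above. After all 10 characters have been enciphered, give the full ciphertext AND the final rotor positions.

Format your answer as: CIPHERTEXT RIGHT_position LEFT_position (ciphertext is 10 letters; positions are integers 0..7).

Char 1 ('H'): step: R->5, L=3; H->plug->H->R->C->L->G->refl->F->L'->A->R'->A->plug->A
Char 2 ('A'): step: R->6, L=3; A->plug->A->R->F->L->C->refl->B->L'->H->R'->H->plug->H
Char 3 ('G'): step: R->7, L=3; G->plug->G->R->G->L->D->refl->E->L'->B->R'->B->plug->B
Char 4 ('C'): step: R->0, L->4 (L advanced); C->plug->C->R->G->L->A->refl->H->L'->C->R'->H->plug->H
Char 5 ('C'): step: R->1, L=4; C->plug->C->R->D->L->G->refl->F->L'->B->R'->G->plug->G
Char 6 ('D'): step: R->2, L=4; D->plug->D->R->D->L->G->refl->F->L'->B->R'->E->plug->E
Char 7 ('F'): step: R->3, L=4; F->plug->F->R->F->L->C->refl->B->L'->E->R'->B->plug->B
Char 8 ('D'): step: R->4, L=4; D->plug->D->R->G->L->A->refl->H->L'->C->R'->G->plug->G
Char 9 ('E'): step: R->5, L=4; E->plug->E->R->E->L->B->refl->C->L'->F->R'->C->plug->C
Char 10 ('H'): step: R->6, L=4; H->plug->H->R->H->L->E->refl->D->L'->A->R'->E->plug->E
Final: ciphertext=AHBHGEBGCE, RIGHT=6, LEFT=4

Answer: AHBHGEBGCE 6 4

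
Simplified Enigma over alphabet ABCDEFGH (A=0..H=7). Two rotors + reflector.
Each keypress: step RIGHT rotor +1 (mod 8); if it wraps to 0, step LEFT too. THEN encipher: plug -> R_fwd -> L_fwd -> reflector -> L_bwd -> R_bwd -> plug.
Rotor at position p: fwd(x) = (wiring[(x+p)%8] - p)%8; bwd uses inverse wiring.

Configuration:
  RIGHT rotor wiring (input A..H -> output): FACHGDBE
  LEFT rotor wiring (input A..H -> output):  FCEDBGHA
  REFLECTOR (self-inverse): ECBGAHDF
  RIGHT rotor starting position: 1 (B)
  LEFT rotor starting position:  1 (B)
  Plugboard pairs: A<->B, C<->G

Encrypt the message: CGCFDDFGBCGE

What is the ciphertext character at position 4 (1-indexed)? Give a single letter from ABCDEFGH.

Char 1 ('C'): step: R->2, L=1; C->plug->G->R->D->L->A->refl->E->L'->H->R'->E->plug->E
Char 2 ('G'): step: R->3, L=1; G->plug->C->R->A->L->B->refl->C->L'->C->R'->F->plug->F
Char 3 ('C'): step: R->4, L=1; C->plug->G->R->G->L->H->refl->F->L'->E->R'->F->plug->F
Char 4 ('F'): step: R->5, L=1; F->plug->F->R->F->L->G->refl->D->L'->B->R'->H->plug->H

H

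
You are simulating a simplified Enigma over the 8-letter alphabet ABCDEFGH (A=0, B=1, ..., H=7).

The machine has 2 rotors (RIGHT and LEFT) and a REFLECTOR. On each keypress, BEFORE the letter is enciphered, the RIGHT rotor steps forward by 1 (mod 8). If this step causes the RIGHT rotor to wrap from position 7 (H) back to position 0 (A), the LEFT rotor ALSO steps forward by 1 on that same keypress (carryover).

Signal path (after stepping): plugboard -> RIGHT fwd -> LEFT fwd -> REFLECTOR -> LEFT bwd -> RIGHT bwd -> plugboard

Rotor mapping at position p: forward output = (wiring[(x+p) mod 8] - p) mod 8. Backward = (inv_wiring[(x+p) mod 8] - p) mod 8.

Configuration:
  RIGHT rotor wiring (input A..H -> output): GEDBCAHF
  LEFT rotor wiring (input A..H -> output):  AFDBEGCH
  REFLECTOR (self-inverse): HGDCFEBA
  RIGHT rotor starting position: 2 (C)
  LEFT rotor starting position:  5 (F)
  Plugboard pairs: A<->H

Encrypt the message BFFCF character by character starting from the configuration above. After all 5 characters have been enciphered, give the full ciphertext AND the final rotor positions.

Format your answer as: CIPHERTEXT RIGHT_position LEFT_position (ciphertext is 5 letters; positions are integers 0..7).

Answer: DADEE 7 5

Derivation:
Char 1 ('B'): step: R->3, L=5; B->plug->B->R->H->L->H->refl->A->L'->E->R'->D->plug->D
Char 2 ('F'): step: R->4, L=5; F->plug->F->R->A->L->B->refl->G->L'->F->R'->H->plug->A
Char 3 ('F'): step: R->5, L=5; F->plug->F->R->G->L->E->refl->F->L'->B->R'->D->plug->D
Char 4 ('C'): step: R->6, L=5; C->plug->C->R->A->L->B->refl->G->L'->F->R'->E->plug->E
Char 5 ('F'): step: R->7, L=5; F->plug->F->R->D->L->D->refl->C->L'->C->R'->E->plug->E
Final: ciphertext=DADEE, RIGHT=7, LEFT=5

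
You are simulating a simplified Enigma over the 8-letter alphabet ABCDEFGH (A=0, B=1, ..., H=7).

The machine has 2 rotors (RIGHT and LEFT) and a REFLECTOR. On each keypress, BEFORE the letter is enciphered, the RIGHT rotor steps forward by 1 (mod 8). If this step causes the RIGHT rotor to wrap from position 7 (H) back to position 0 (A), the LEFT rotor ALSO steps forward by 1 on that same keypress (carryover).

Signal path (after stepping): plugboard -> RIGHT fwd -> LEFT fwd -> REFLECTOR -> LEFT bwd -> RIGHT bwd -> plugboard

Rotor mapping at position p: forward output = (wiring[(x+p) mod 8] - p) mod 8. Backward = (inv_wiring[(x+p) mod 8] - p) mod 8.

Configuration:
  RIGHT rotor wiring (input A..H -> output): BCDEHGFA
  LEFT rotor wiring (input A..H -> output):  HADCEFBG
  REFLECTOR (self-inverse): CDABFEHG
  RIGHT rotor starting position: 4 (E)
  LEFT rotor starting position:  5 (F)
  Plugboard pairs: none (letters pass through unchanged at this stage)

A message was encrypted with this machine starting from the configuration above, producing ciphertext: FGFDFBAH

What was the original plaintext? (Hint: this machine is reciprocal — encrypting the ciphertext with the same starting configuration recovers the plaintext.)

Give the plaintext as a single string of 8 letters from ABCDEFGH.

Char 1 ('F'): step: R->5, L=5; F->plug->F->R->G->L->F->refl->E->L'->B->R'->A->plug->A
Char 2 ('G'): step: R->6, L=5; G->plug->G->R->B->L->E->refl->F->L'->G->R'->F->plug->F
Char 3 ('F'): step: R->7, L=5; F->plug->F->R->A->L->A->refl->C->L'->D->R'->C->plug->C
Char 4 ('D'): step: R->0, L->6 (L advanced); D->plug->D->R->E->L->F->refl->E->L'->F->R'->G->plug->G
Char 5 ('F'): step: R->1, L=6; F->plug->F->R->E->L->F->refl->E->L'->F->R'->E->plug->E
Char 6 ('B'): step: R->2, L=6; B->plug->B->R->C->L->B->refl->D->L'->A->R'->H->plug->H
Char 7 ('A'): step: R->3, L=6; A->plug->A->R->B->L->A->refl->C->L'->D->R'->C->plug->C
Char 8 ('H'): step: R->4, L=6; H->plug->H->R->A->L->D->refl->B->L'->C->R'->B->plug->B

Answer: AFCGEHCB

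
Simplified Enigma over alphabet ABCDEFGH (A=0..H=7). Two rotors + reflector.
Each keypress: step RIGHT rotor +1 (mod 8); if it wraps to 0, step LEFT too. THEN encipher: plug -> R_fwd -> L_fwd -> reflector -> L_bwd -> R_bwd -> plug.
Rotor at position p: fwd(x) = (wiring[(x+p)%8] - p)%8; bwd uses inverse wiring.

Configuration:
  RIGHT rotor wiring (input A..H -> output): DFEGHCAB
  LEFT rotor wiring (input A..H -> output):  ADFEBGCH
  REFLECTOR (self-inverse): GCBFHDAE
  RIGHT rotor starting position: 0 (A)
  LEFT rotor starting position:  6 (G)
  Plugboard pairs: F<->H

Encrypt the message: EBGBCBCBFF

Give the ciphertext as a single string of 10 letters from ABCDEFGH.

Answer: FDFAEEGFDD

Derivation:
Char 1 ('E'): step: R->1, L=6; E->plug->E->R->B->L->B->refl->C->L'->C->R'->H->plug->F
Char 2 ('B'): step: R->2, L=6; B->plug->B->R->E->L->H->refl->E->L'->A->R'->D->plug->D
Char 3 ('G'): step: R->3, L=6; G->plug->G->R->C->L->C->refl->B->L'->B->R'->H->plug->F
Char 4 ('B'): step: R->4, L=6; B->plug->B->R->G->L->D->refl->F->L'->D->R'->A->plug->A
Char 5 ('C'): step: R->5, L=6; C->plug->C->R->E->L->H->refl->E->L'->A->R'->E->plug->E
Char 6 ('B'): step: R->6, L=6; B->plug->B->R->D->L->F->refl->D->L'->G->R'->E->plug->E
Char 7 ('C'): step: R->7, L=6; C->plug->C->R->G->L->D->refl->F->L'->D->R'->G->plug->G
Char 8 ('B'): step: R->0, L->7 (L advanced); B->plug->B->R->F->L->C->refl->B->L'->B->R'->H->plug->F
Char 9 ('F'): step: R->1, L=7; F->plug->H->R->C->L->E->refl->H->L'->G->R'->D->plug->D
Char 10 ('F'): step: R->2, L=7; F->plug->H->R->D->L->G->refl->A->L'->A->R'->D->plug->D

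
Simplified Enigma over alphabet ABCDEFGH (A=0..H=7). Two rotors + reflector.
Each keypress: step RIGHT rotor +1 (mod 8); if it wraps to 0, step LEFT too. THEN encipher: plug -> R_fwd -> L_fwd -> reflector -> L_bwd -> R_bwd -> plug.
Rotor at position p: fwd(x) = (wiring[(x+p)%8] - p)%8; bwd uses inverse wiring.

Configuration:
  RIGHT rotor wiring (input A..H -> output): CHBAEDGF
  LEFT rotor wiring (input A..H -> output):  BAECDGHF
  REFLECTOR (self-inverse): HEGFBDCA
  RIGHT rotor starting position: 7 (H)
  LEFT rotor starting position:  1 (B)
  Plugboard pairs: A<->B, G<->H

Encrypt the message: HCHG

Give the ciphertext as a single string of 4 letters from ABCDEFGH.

Char 1 ('H'): step: R->0, L->2 (L advanced); H->plug->G->R->G->L->H->refl->A->L'->B->R'->C->plug->C
Char 2 ('C'): step: R->1, L=2; C->plug->C->R->H->L->G->refl->C->L'->A->R'->B->plug->A
Char 3 ('H'): step: R->2, L=2; H->plug->G->R->A->L->C->refl->G->L'->H->R'->A->plug->B
Char 4 ('G'): step: R->3, L=2; G->plug->H->R->G->L->H->refl->A->L'->B->R'->B->plug->A

Answer: CABA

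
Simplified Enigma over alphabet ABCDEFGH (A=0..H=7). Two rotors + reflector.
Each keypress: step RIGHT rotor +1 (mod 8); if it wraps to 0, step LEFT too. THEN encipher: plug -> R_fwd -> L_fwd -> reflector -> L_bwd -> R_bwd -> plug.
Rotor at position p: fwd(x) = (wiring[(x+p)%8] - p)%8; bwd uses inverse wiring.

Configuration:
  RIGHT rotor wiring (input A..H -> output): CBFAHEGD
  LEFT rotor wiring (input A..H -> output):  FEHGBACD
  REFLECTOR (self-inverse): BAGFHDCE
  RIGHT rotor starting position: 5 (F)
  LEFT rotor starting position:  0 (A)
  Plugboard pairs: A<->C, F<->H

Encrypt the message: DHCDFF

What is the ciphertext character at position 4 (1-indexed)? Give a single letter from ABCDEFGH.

Char 1 ('D'): step: R->6, L=0; D->plug->D->R->D->L->G->refl->C->L'->G->R'->H->plug->F
Char 2 ('H'): step: R->7, L=0; H->plug->F->R->A->L->F->refl->D->L'->H->R'->H->plug->F
Char 3 ('C'): step: R->0, L->1 (L advanced); C->plug->A->R->C->L->F->refl->D->L'->A->R'->D->plug->D
Char 4 ('D'): step: R->1, L=1; D->plug->D->R->G->L->C->refl->G->L'->B->R'->H->plug->F

F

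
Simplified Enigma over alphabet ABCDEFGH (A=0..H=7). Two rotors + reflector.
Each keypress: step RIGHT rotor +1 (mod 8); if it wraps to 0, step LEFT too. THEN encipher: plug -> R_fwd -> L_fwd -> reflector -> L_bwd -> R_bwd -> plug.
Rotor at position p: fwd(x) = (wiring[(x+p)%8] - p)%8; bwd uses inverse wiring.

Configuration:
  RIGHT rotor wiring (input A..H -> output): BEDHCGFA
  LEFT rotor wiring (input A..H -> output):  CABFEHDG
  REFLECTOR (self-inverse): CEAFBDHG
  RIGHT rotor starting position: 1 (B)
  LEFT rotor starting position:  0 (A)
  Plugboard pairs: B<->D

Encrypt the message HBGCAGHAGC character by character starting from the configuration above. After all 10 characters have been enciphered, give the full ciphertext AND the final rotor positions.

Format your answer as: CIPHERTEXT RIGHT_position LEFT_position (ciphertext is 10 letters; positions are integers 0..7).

Char 1 ('H'): step: R->2, L=0; H->plug->H->R->C->L->B->refl->E->L'->E->R'->D->plug->B
Char 2 ('B'): step: R->3, L=0; B->plug->D->R->C->L->B->refl->E->L'->E->R'->A->plug->A
Char 3 ('G'): step: R->4, L=0; G->plug->G->R->H->L->G->refl->H->L'->F->R'->E->plug->E
Char 4 ('C'): step: R->5, L=0; C->plug->C->R->D->L->F->refl->D->L'->G->R'->F->plug->F
Char 5 ('A'): step: R->6, L=0; A->plug->A->R->H->L->G->refl->H->L'->F->R'->E->plug->E
Char 6 ('G'): step: R->7, L=0; G->plug->G->R->H->L->G->refl->H->L'->F->R'->C->plug->C
Char 7 ('H'): step: R->0, L->1 (L advanced); H->plug->H->R->A->L->H->refl->G->L'->E->R'->B->plug->D
Char 8 ('A'): step: R->1, L=1; A->plug->A->R->D->L->D->refl->F->L'->G->R'->C->plug->C
Char 9 ('G'): step: R->2, L=1; G->plug->G->R->H->L->B->refl->E->L'->C->R'->H->plug->H
Char 10 ('C'): step: R->3, L=1; C->plug->C->R->D->L->D->refl->F->L'->G->R'->F->plug->F
Final: ciphertext=BAEFECDCHF, RIGHT=3, LEFT=1

Answer: BAEFECDCHF 3 1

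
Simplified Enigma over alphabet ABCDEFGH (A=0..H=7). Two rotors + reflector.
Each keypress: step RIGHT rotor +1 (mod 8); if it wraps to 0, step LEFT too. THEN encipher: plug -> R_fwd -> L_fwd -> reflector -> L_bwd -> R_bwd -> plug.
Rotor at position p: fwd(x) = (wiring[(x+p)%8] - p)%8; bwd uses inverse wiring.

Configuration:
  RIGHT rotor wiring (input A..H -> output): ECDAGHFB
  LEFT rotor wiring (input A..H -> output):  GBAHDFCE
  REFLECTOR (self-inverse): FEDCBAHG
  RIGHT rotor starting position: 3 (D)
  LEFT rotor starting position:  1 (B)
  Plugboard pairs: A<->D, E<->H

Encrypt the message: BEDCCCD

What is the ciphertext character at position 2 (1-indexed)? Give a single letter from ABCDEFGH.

Char 1 ('B'): step: R->4, L=1; B->plug->B->R->D->L->C->refl->D->L'->G->R'->F->plug->F
Char 2 ('E'): step: R->5, L=1; E->plug->H->R->B->L->H->refl->G->L'->C->R'->A->plug->D

D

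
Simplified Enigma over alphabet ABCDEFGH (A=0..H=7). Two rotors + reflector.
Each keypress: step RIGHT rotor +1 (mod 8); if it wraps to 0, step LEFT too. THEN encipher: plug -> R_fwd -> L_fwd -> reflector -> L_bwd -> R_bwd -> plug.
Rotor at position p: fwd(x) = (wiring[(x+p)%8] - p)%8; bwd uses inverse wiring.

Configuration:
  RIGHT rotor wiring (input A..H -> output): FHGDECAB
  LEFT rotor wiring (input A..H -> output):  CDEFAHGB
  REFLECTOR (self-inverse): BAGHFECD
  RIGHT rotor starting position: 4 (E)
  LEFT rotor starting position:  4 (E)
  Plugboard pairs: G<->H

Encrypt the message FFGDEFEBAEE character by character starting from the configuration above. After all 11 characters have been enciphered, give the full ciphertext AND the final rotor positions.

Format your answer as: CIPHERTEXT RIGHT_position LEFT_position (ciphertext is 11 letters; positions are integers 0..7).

Answer: ADFFAGBEGGC 7 5

Derivation:
Char 1 ('F'): step: R->5, L=4; F->plug->F->R->B->L->D->refl->H->L'->F->R'->A->plug->A
Char 2 ('F'): step: R->6, L=4; F->plug->F->R->F->L->H->refl->D->L'->B->R'->D->plug->D
Char 3 ('G'): step: R->7, L=4; G->plug->H->R->B->L->D->refl->H->L'->F->R'->F->plug->F
Char 4 ('D'): step: R->0, L->5 (L advanced); D->plug->D->R->D->L->F->refl->E->L'->C->R'->F->plug->F
Char 5 ('E'): step: R->1, L=5; E->plug->E->R->B->L->B->refl->A->L'->G->R'->A->plug->A
Char 6 ('F'): step: R->2, L=5; F->plug->F->R->H->L->D->refl->H->L'->F->R'->H->plug->G
Char 7 ('E'): step: R->3, L=5; E->plug->E->R->G->L->A->refl->B->L'->B->R'->B->plug->B
Char 8 ('B'): step: R->4, L=5; B->plug->B->R->G->L->A->refl->B->L'->B->R'->E->plug->E
Char 9 ('A'): step: R->5, L=5; A->plug->A->R->F->L->H->refl->D->L'->H->R'->H->plug->G
Char 10 ('E'): step: R->6, L=5; E->plug->E->R->A->L->C->refl->G->L'->E->R'->H->plug->G
Char 11 ('E'): step: R->7, L=5; E->plug->E->R->E->L->G->refl->C->L'->A->R'->C->plug->C
Final: ciphertext=ADFFAGBEGGC, RIGHT=7, LEFT=5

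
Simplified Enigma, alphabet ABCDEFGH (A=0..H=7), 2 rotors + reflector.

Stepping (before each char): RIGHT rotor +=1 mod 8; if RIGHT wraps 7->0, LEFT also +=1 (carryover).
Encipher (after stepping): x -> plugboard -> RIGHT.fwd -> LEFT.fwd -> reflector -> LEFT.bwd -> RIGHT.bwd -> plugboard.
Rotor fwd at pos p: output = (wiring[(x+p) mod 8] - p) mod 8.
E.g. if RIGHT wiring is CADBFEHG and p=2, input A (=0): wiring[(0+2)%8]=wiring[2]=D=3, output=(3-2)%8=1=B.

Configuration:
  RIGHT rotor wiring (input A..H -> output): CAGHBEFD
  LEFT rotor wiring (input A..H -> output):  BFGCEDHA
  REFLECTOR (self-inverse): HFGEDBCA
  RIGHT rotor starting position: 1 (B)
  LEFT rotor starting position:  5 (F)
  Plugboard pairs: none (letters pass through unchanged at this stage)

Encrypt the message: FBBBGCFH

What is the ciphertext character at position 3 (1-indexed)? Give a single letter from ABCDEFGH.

Char 1 ('F'): step: R->2, L=5; F->plug->F->R->B->L->C->refl->G->L'->A->R'->G->plug->G
Char 2 ('B'): step: R->3, L=5; B->plug->B->R->G->L->F->refl->B->L'->F->R'->G->plug->G
Char 3 ('B'): step: R->4, L=5; B->plug->B->R->A->L->G->refl->C->L'->B->R'->C->plug->C

C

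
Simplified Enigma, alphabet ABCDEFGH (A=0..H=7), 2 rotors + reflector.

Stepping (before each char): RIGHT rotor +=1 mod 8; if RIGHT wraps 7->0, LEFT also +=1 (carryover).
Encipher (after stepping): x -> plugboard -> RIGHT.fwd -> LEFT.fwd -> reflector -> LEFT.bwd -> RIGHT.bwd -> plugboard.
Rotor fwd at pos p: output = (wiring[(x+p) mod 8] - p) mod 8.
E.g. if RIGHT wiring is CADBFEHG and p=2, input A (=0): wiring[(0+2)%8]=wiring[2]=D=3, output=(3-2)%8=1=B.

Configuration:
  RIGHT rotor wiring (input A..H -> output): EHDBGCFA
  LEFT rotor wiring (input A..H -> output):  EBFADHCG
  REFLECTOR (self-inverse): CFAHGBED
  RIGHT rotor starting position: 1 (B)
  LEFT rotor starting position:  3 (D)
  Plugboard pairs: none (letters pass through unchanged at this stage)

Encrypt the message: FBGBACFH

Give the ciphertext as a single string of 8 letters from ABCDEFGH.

Char 1 ('F'): step: R->2, L=3; F->plug->F->R->G->L->G->refl->E->L'->C->R'->G->plug->G
Char 2 ('B'): step: R->3, L=3; B->plug->B->R->D->L->H->refl->D->L'->E->R'->G->plug->G
Char 3 ('G'): step: R->4, L=3; G->plug->G->R->H->L->C->refl->A->L'->B->R'->C->plug->C
Char 4 ('B'): step: R->5, L=3; B->plug->B->R->A->L->F->refl->B->L'->F->R'->A->plug->A
Char 5 ('A'): step: R->6, L=3; A->plug->A->R->H->L->C->refl->A->L'->B->R'->D->plug->D
Char 6 ('C'): step: R->7, L=3; C->plug->C->R->A->L->F->refl->B->L'->F->R'->B->plug->B
Char 7 ('F'): step: R->0, L->4 (L advanced); F->plug->F->R->C->L->G->refl->E->L'->H->R'->B->plug->B
Char 8 ('H'): step: R->1, L=4; H->plug->H->R->D->L->C->refl->A->L'->E->R'->F->plug->F

Answer: GGCADBBF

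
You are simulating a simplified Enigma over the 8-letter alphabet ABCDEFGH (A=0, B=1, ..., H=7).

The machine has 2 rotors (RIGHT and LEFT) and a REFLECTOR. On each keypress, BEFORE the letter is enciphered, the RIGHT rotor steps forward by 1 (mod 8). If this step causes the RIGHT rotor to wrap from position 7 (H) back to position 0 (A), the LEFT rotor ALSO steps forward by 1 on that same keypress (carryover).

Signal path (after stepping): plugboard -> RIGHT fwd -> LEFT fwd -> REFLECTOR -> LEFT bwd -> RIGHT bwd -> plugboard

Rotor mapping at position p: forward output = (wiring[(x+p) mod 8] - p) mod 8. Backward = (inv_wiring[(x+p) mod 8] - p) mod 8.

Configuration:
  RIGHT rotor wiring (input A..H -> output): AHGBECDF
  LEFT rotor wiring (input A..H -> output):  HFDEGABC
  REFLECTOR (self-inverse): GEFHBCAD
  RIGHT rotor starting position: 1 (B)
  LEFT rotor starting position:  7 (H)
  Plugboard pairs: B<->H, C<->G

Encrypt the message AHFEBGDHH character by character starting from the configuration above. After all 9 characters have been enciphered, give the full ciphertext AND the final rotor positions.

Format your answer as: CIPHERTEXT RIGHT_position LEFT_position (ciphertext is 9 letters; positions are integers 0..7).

Char 1 ('A'): step: R->2, L=7; A->plug->A->R->E->L->F->refl->C->L'->H->R'->B->plug->H
Char 2 ('H'): step: R->3, L=7; H->plug->B->R->B->L->A->refl->G->L'->C->R'->E->plug->E
Char 3 ('F'): step: R->4, L=7; F->plug->F->R->D->L->E->refl->B->L'->G->R'->B->plug->H
Char 4 ('E'): step: R->5, L=7; E->plug->E->R->C->L->G->refl->A->L'->B->R'->F->plug->F
Char 5 ('B'): step: R->6, L=7; B->plug->H->R->E->L->F->refl->C->L'->H->R'->B->plug->H
Char 6 ('G'): step: R->7, L=7; G->plug->C->R->A->L->D->refl->H->L'->F->R'->F->plug->F
Char 7 ('D'): step: R->0, L->0 (L advanced); D->plug->D->R->B->L->F->refl->C->L'->H->R'->B->plug->H
Char 8 ('H'): step: R->1, L=0; H->plug->B->R->F->L->A->refl->G->L'->E->R'->G->plug->C
Char 9 ('H'): step: R->2, L=0; H->plug->B->R->H->L->C->refl->F->L'->B->R'->E->plug->E
Final: ciphertext=HEHFHFHCE, RIGHT=2, LEFT=0

Answer: HEHFHFHCE 2 0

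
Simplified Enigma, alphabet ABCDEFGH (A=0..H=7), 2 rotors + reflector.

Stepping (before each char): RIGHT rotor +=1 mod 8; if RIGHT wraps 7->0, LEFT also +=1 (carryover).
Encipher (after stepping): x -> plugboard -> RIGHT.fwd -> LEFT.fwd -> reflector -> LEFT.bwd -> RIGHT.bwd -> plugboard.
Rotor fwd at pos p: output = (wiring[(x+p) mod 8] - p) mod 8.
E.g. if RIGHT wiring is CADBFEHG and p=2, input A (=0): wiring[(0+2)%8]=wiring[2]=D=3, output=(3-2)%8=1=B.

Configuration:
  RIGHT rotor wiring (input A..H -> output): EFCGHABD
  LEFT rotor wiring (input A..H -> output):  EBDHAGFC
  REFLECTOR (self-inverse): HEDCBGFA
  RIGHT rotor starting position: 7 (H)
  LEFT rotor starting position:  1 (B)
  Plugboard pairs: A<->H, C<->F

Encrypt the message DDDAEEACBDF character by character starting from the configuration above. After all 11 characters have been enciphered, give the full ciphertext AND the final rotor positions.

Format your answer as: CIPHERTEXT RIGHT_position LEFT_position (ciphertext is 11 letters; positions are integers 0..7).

Answer: HHBFHHGDCBH 2 3

Derivation:
Char 1 ('D'): step: R->0, L->2 (L advanced); D->plug->D->R->G->L->C->refl->D->L'->E->R'->A->plug->H
Char 2 ('D'): step: R->1, L=2; D->plug->D->R->G->L->C->refl->D->L'->E->R'->A->plug->H
Char 3 ('D'): step: R->2, L=2; D->plug->D->R->G->L->C->refl->D->L'->E->R'->B->plug->B
Char 4 ('A'): step: R->3, L=2; A->plug->H->R->H->L->H->refl->A->L'->F->R'->C->plug->F
Char 5 ('E'): step: R->4, L=2; E->plug->E->R->A->L->B->refl->E->L'->D->R'->A->plug->H
Char 6 ('E'): step: R->5, L=2; E->plug->E->R->A->L->B->refl->E->L'->D->R'->A->plug->H
Char 7 ('A'): step: R->6, L=2; A->plug->H->R->C->L->G->refl->F->L'->B->R'->G->plug->G
Char 8 ('C'): step: R->7, L=2; C->plug->F->R->A->L->B->refl->E->L'->D->R'->D->plug->D
Char 9 ('B'): step: R->0, L->3 (L advanced); B->plug->B->R->F->L->B->refl->E->L'->A->R'->F->plug->C
Char 10 ('D'): step: R->1, L=3; D->plug->D->R->G->L->G->refl->F->L'->B->R'->B->plug->B
Char 11 ('F'): step: R->2, L=3; F->plug->C->R->F->L->B->refl->E->L'->A->R'->A->plug->H
Final: ciphertext=HHBFHHGDCBH, RIGHT=2, LEFT=3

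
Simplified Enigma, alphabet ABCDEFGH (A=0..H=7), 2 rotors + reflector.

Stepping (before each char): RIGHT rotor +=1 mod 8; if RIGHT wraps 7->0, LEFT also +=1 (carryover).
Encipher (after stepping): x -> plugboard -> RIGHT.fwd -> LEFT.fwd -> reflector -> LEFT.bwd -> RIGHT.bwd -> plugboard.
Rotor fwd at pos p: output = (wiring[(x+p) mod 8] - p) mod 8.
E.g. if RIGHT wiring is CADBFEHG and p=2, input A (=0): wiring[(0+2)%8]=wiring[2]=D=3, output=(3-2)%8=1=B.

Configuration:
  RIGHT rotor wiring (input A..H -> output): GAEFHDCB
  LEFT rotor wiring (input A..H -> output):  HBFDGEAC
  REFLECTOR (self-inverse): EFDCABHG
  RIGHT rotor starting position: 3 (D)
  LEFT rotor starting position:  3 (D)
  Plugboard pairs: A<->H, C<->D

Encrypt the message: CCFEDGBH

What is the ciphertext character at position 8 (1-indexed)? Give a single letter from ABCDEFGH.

Char 1 ('C'): step: R->4, L=3; C->plug->D->R->F->L->E->refl->A->L'->A->R'->G->plug->G
Char 2 ('C'): step: R->5, L=3; C->plug->D->R->B->L->D->refl->C->L'->H->R'->F->plug->F
Char 3 ('F'): step: R->6, L=3; F->plug->F->R->H->L->C->refl->D->L'->B->R'->G->plug->G
Char 4 ('E'): step: R->7, L=3; E->plug->E->R->G->L->G->refl->H->L'->E->R'->G->plug->G
Char 5 ('D'): step: R->0, L->4 (L advanced); D->plug->C->R->E->L->D->refl->C->L'->A->R'->B->plug->B
Char 6 ('G'): step: R->1, L=4; G->plug->G->R->A->L->C->refl->D->L'->E->R'->C->plug->D
Char 7 ('B'): step: R->2, L=4; B->plug->B->R->D->L->G->refl->H->L'->H->R'->F->plug->F
Char 8 ('H'): step: R->3, L=4; H->plug->A->R->C->L->E->refl->A->L'->B->R'->H->plug->A

A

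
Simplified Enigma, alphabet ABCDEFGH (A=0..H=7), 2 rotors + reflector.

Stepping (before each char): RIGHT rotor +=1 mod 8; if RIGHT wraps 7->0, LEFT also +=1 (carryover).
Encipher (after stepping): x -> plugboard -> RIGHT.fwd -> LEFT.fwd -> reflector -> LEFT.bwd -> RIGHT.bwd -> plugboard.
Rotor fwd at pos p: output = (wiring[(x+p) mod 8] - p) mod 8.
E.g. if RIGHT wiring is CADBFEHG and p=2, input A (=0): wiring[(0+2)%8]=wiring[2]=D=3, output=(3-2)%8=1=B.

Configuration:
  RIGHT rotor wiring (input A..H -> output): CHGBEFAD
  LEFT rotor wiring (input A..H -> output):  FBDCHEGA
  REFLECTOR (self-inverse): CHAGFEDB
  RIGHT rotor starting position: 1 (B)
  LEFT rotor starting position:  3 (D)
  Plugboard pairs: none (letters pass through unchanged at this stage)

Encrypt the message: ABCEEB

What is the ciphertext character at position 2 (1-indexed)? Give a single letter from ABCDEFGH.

Char 1 ('A'): step: R->2, L=3; A->plug->A->R->E->L->F->refl->E->L'->B->R'->F->plug->F
Char 2 ('B'): step: R->3, L=3; B->plug->B->R->B->L->E->refl->F->L'->E->R'->G->plug->G

G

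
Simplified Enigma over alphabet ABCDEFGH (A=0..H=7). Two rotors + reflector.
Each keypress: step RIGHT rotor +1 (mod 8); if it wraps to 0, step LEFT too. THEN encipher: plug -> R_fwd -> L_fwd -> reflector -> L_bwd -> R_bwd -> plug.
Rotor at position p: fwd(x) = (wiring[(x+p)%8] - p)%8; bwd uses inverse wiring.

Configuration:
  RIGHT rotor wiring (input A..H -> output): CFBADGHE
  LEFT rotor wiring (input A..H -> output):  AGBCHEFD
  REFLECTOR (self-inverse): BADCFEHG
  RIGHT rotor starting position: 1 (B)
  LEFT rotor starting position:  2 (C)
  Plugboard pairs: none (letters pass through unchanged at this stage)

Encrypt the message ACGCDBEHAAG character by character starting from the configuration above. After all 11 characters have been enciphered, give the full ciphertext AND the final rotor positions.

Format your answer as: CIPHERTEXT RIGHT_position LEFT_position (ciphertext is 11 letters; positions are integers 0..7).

Char 1 ('A'): step: R->2, L=2; A->plug->A->R->H->L->E->refl->F->L'->C->R'->F->plug->F
Char 2 ('C'): step: R->3, L=2; C->plug->C->R->D->L->C->refl->D->L'->E->R'->D->plug->D
Char 3 ('G'): step: R->4, L=2; G->plug->G->R->F->L->B->refl->A->L'->B->R'->F->plug->F
Char 4 ('C'): step: R->5, L=2; C->plug->C->R->H->L->E->refl->F->L'->C->R'->B->plug->B
Char 5 ('D'): step: R->6, L=2; D->plug->D->R->H->L->E->refl->F->L'->C->R'->F->plug->F
Char 6 ('B'): step: R->7, L=2; B->plug->B->R->D->L->C->refl->D->L'->E->R'->F->plug->F
Char 7 ('E'): step: R->0, L->3 (L advanced); E->plug->E->R->D->L->C->refl->D->L'->G->R'->F->plug->F
Char 8 ('H'): step: R->1, L=3; H->plug->H->R->B->L->E->refl->F->L'->F->R'->E->plug->E
Char 9 ('A'): step: R->2, L=3; A->plug->A->R->H->L->G->refl->H->L'->A->R'->G->plug->G
Char 10 ('A'): step: R->3, L=3; A->plug->A->R->F->L->F->refl->E->L'->B->R'->E->plug->E
Char 11 ('G'): step: R->4, L=3; G->plug->G->R->F->L->F->refl->E->L'->B->R'->F->plug->F
Final: ciphertext=FDFBFFFEGEF, RIGHT=4, LEFT=3

Answer: FDFBFFFEGEF 4 3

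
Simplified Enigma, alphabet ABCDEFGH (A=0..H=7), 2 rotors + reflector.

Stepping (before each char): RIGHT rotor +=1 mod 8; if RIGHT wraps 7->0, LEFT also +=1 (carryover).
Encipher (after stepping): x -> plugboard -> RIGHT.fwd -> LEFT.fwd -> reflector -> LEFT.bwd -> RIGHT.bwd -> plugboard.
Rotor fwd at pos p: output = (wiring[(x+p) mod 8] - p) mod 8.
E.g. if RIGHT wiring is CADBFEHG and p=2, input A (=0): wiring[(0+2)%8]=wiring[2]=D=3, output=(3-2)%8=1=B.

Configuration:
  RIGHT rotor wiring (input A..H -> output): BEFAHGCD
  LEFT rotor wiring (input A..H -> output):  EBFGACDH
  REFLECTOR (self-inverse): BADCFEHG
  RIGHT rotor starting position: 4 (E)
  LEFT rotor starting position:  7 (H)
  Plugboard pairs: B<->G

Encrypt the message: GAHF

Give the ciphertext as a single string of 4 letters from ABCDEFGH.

Answer: FCAC

Derivation:
Char 1 ('G'): step: R->5, L=7; G->plug->B->R->F->L->B->refl->A->L'->A->R'->F->plug->F
Char 2 ('A'): step: R->6, L=7; A->plug->A->R->E->L->H->refl->G->L'->D->R'->C->plug->C
Char 3 ('H'): step: R->7, L=7; H->plug->H->R->D->L->G->refl->H->L'->E->R'->A->plug->A
Char 4 ('F'): step: R->0, L->0 (L advanced); F->plug->F->R->G->L->D->refl->C->L'->F->R'->C->plug->C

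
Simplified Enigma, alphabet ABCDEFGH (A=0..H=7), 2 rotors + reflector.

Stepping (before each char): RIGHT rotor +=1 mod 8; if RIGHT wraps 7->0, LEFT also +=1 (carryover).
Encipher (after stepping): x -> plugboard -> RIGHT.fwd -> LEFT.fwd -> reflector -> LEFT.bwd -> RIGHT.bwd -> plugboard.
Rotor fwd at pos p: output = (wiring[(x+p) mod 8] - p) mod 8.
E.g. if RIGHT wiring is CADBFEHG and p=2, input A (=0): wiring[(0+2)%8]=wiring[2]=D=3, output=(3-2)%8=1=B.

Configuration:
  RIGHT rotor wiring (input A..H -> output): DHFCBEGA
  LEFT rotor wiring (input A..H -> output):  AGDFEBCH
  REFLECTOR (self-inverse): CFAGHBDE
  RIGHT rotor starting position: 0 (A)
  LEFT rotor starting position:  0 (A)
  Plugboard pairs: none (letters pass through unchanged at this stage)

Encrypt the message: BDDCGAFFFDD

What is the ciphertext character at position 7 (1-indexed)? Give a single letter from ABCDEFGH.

Char 1 ('B'): step: R->1, L=0; B->plug->B->R->E->L->E->refl->H->L'->H->R'->G->plug->G
Char 2 ('D'): step: R->2, L=0; D->plug->D->R->C->L->D->refl->G->L'->B->R'->G->plug->G
Char 3 ('D'): step: R->3, L=0; D->plug->D->R->D->L->F->refl->B->L'->F->R'->E->plug->E
Char 4 ('C'): step: R->4, L=0; C->plug->C->R->C->L->D->refl->G->L'->B->R'->G->plug->G
Char 5 ('G'): step: R->5, L=0; G->plug->G->R->F->L->B->refl->F->L'->D->R'->C->plug->C
Char 6 ('A'): step: R->6, L=0; A->plug->A->R->A->L->A->refl->C->L'->G->R'->H->plug->H
Char 7 ('F'): step: R->7, L=0; F->plug->F->R->C->L->D->refl->G->L'->B->R'->A->plug->A

A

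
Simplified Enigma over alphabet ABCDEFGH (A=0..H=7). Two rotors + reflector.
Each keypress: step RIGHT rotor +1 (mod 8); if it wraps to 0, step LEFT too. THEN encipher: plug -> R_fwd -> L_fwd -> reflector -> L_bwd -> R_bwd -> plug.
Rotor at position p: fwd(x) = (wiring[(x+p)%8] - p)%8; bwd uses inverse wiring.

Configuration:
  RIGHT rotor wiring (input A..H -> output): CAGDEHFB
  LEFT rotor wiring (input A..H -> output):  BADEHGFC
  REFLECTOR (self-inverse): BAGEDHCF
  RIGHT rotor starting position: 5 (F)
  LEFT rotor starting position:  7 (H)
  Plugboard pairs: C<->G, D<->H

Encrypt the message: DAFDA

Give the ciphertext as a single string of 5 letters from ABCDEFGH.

Answer: AFCCD

Derivation:
Char 1 ('D'): step: R->6, L=7; D->plug->H->R->B->L->C->refl->G->L'->H->R'->A->plug->A
Char 2 ('A'): step: R->7, L=7; A->plug->A->R->C->L->B->refl->A->L'->F->R'->F->plug->F
Char 3 ('F'): step: R->0, L->0 (L advanced); F->plug->F->R->H->L->C->refl->G->L'->F->R'->G->plug->C
Char 4 ('D'): step: R->1, L=0; D->plug->H->R->B->L->A->refl->B->L'->A->R'->G->plug->C
Char 5 ('A'): step: R->2, L=0; A->plug->A->R->E->L->H->refl->F->L'->G->R'->H->plug->D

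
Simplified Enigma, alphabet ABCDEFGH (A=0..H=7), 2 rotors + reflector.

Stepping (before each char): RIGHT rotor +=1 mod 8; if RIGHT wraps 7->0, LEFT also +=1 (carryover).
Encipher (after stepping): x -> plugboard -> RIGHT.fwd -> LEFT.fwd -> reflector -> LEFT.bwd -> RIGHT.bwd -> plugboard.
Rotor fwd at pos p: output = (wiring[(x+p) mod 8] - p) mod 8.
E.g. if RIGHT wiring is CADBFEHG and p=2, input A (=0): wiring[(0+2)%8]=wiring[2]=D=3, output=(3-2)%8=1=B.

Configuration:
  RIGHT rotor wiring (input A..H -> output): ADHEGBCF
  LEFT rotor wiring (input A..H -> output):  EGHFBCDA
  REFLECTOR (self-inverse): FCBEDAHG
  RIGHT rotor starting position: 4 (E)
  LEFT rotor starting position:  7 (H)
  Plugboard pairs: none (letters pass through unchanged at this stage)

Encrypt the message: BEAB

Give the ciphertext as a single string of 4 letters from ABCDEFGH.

Answer: CHFC

Derivation:
Char 1 ('B'): step: R->5, L=7; B->plug->B->R->F->L->C->refl->B->L'->A->R'->C->plug->C
Char 2 ('E'): step: R->6, L=7; E->plug->E->R->B->L->F->refl->A->L'->D->R'->H->plug->H
Char 3 ('A'): step: R->7, L=7; A->plug->A->R->G->L->D->refl->E->L'->H->R'->F->plug->F
Char 4 ('B'): step: R->0, L->0 (L advanced); B->plug->B->R->D->L->F->refl->A->L'->H->R'->C->plug->C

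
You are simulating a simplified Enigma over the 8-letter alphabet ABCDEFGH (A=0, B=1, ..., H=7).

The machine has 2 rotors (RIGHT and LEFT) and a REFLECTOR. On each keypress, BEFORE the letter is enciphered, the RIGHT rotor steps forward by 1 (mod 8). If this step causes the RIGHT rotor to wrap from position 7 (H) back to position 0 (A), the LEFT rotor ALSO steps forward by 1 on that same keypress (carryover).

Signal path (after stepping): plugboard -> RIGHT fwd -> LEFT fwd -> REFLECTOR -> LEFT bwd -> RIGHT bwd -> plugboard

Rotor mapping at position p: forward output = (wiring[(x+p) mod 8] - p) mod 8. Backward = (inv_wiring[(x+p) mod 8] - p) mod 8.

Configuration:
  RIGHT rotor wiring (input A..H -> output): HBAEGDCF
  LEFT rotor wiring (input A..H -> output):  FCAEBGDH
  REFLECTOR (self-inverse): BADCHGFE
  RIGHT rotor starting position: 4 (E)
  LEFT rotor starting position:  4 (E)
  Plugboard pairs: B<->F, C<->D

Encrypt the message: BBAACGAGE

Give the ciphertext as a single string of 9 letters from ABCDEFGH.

Answer: HEDEEFBCH

Derivation:
Char 1 ('B'): step: R->5, L=4; B->plug->F->R->D->L->D->refl->C->L'->B->R'->H->plug->H
Char 2 ('B'): step: R->6, L=4; B->plug->F->R->G->L->E->refl->H->L'->C->R'->E->plug->E
Char 3 ('A'): step: R->7, L=4; A->plug->A->R->G->L->E->refl->H->L'->C->R'->C->plug->D
Char 4 ('A'): step: R->0, L->5 (L advanced); A->plug->A->R->H->L->E->refl->H->L'->G->R'->E->plug->E
Char 5 ('C'): step: R->1, L=5; C->plug->D->R->F->L->D->refl->C->L'->C->R'->E->plug->E
Char 6 ('G'): step: R->2, L=5; G->plug->G->R->F->L->D->refl->C->L'->C->R'->B->plug->F
Char 7 ('A'): step: R->3, L=5; A->plug->A->R->B->L->G->refl->F->L'->E->R'->F->plug->B
Char 8 ('G'): step: R->4, L=5; G->plug->G->R->E->L->F->refl->G->L'->B->R'->D->plug->C
Char 9 ('E'): step: R->5, L=5; E->plug->E->R->E->L->F->refl->G->L'->B->R'->H->plug->H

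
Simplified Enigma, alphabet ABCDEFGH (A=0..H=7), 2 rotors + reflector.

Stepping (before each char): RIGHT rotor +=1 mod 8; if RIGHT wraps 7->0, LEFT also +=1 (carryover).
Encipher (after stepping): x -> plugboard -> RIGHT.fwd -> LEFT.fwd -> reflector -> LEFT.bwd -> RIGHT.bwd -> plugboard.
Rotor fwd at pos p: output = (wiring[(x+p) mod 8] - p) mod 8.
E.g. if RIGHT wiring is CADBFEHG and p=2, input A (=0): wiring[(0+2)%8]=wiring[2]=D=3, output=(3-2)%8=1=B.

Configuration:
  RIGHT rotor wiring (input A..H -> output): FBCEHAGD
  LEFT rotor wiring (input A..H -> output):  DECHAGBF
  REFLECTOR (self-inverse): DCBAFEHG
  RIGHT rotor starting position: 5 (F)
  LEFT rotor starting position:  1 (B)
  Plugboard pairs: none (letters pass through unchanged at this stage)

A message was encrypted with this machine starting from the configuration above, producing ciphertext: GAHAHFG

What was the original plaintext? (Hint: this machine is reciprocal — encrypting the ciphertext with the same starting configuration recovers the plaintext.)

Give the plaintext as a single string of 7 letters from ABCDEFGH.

Answer: CBBFDBD

Derivation:
Char 1 ('G'): step: R->6, L=1; G->plug->G->R->B->L->B->refl->C->L'->H->R'->C->plug->C
Char 2 ('A'): step: R->7, L=1; A->plug->A->R->E->L->F->refl->E->L'->G->R'->B->plug->B
Char 3 ('H'): step: R->0, L->2 (L advanced); H->plug->H->R->D->L->E->refl->F->L'->B->R'->B->plug->B
Char 4 ('A'): step: R->1, L=2; A->plug->A->R->A->L->A->refl->D->L'->F->R'->F->plug->F
Char 5 ('H'): step: R->2, L=2; H->plug->H->R->H->L->C->refl->B->L'->G->R'->D->plug->D
Char 6 ('F'): step: R->3, L=2; F->plug->F->R->C->L->G->refl->H->L'->E->R'->B->plug->B
Char 7 ('G'): step: R->4, L=2; G->plug->G->R->G->L->B->refl->C->L'->H->R'->D->plug->D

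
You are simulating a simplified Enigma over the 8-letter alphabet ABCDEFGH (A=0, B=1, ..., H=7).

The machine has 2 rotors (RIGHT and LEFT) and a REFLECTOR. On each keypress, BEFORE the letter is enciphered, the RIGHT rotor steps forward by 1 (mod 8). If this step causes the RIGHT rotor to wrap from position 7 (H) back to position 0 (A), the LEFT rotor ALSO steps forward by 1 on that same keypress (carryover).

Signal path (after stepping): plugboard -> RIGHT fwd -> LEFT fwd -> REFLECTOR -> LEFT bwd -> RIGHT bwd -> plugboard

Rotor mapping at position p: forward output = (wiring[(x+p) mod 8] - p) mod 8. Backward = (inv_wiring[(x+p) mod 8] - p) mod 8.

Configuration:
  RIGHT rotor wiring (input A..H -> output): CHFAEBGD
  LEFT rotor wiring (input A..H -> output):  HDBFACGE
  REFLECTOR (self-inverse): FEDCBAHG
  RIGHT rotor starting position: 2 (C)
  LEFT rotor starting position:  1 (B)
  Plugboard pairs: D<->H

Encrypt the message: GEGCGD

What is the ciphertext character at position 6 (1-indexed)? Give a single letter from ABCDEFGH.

Char 1 ('G'): step: R->3, L=1; G->plug->G->R->E->L->B->refl->E->L'->C->R'->H->plug->D
Char 2 ('E'): step: R->4, L=1; E->plug->E->R->G->L->D->refl->C->L'->A->R'->A->plug->A
Char 3 ('G'): step: R->5, L=1; G->plug->G->R->D->L->H->refl->G->L'->H->R'->H->plug->D
Char 4 ('C'): step: R->6, L=1; C->plug->C->R->E->L->B->refl->E->L'->C->R'->F->plug->F
Char 5 ('G'): step: R->7, L=1; G->plug->G->R->C->L->E->refl->B->L'->E->R'->A->plug->A
Char 6 ('D'): step: R->0, L->2 (L advanced); D->plug->H->R->D->L->A->refl->F->L'->G->R'->G->plug->G

G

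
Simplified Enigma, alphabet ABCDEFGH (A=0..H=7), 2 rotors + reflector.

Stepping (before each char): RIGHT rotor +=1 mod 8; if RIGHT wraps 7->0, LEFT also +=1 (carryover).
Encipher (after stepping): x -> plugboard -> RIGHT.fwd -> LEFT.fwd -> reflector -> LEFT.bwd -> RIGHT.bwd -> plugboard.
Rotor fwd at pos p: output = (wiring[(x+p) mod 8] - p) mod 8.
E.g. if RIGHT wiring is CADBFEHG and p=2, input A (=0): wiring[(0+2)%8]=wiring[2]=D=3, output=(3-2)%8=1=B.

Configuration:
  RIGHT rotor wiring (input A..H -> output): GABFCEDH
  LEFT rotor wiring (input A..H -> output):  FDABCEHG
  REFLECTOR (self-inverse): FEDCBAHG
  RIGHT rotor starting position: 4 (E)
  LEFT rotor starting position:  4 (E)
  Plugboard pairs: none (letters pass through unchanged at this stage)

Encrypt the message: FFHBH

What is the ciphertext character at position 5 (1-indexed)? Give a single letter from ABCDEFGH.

Char 1 ('F'): step: R->5, L=4; F->plug->F->R->E->L->B->refl->E->L'->G->R'->B->plug->B
Char 2 ('F'): step: R->6, L=4; F->plug->F->R->H->L->F->refl->A->L'->B->R'->B->plug->B
Char 3 ('H'): step: R->7, L=4; H->plug->H->R->E->L->B->refl->E->L'->G->R'->E->plug->E
Char 4 ('B'): step: R->0, L->5 (L advanced); B->plug->B->R->A->L->H->refl->G->L'->E->R'->F->plug->F
Char 5 ('H'): step: R->1, L=5; H->plug->H->R->F->L->D->refl->C->L'->B->R'->D->plug->D

D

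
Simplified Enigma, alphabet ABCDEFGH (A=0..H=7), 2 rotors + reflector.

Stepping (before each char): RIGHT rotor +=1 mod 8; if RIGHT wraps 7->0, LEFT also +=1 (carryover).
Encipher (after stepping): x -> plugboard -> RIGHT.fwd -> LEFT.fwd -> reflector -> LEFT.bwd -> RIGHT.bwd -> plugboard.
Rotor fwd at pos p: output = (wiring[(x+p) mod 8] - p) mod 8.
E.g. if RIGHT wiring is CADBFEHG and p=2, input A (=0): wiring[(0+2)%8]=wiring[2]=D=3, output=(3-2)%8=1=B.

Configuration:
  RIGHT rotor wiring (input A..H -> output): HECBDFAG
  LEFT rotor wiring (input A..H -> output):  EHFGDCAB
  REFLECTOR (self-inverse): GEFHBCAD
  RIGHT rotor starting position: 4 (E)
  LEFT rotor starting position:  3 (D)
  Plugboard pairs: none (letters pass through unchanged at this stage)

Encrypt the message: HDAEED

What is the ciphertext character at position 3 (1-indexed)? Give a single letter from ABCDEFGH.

Char 1 ('H'): step: R->5, L=3; H->plug->H->R->G->L->E->refl->B->L'->F->R'->F->plug->F
Char 2 ('D'): step: R->6, L=3; D->plug->D->R->G->L->E->refl->B->L'->F->R'->G->plug->G
Char 3 ('A'): step: R->7, L=3; A->plug->A->R->H->L->C->refl->F->L'->D->R'->D->plug->D

D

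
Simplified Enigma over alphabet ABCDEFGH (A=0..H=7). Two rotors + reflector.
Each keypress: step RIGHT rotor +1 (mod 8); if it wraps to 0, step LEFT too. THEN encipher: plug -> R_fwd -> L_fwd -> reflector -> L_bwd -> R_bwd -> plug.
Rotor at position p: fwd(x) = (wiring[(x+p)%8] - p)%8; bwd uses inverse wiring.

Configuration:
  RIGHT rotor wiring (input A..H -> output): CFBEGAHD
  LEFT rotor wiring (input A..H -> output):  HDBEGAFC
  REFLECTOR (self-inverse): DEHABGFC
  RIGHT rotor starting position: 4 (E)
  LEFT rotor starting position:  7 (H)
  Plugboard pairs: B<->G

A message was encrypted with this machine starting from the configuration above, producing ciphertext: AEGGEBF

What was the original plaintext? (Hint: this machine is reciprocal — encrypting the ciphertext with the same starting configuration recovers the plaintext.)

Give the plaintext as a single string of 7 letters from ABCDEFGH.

Char 1 ('A'): step: R->5, L=7; A->plug->A->R->D->L->C->refl->H->L'->F->R'->D->plug->D
Char 2 ('E'): step: R->6, L=7; E->plug->E->R->D->L->C->refl->H->L'->F->R'->B->plug->G
Char 3 ('G'): step: R->7, L=7; G->plug->B->R->D->L->C->refl->H->L'->F->R'->E->plug->E
Char 4 ('G'): step: R->0, L->0 (L advanced); G->plug->B->R->F->L->A->refl->D->L'->B->R'->C->plug->C
Char 5 ('E'): step: R->1, L=0; E->plug->E->R->H->L->C->refl->H->L'->A->R'->B->plug->G
Char 6 ('B'): step: R->2, L=0; B->plug->G->R->A->L->H->refl->C->L'->H->R'->A->plug->A
Char 7 ('F'): step: R->3, L=0; F->plug->F->R->H->L->C->refl->H->L'->A->R'->E->plug->E

Answer: DGECGAE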